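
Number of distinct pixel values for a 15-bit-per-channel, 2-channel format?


Total bits = 15 bits/channel × 2 channels = 30 bits
Distinct pixel values = 2^30
= 1,073,741,824 pixel values


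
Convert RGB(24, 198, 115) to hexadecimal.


R = 24 → 18 (hex)
G = 198 → C6 (hex)
B = 115 → 73 (hex)
Hex = #18C673


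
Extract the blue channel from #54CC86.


Color: #54CC86
R = 54 = 84
G = CC = 204
B = 86 = 134
Blue = 134


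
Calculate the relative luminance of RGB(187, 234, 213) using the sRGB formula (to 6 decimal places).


Linearize each channel (sRGB transfer function): c = v/255; c_lin = c/12.92 if c ≤ 0.04045, else ((c+0.055)/1.055)^2.4
  R: 187/255 ≈ 0.733333 > 0.04045 → ((0.733333+0.055)/1.055)^2.4 ≈ 0.496933
  G: 234/255 ≈ 0.917647 > 0.04045 → ((0.917647+0.055)/1.055)^2.4 ≈ 0.822786
  B: 213/255 ≈ 0.835294 > 0.04045 → ((0.835294+0.055)/1.055)^2.4 ≈ 0.665387
R_lin = 0.496933, G_lin = 0.822786, B_lin = 0.665387
L = 0.2126×R + 0.7152×G + 0.0722×B
L = 0.2126×0.496933 + 0.7152×0.822786 + 0.0722×0.665387
L ≈ 0.742145


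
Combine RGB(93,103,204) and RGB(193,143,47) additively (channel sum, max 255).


Additive: each channel = min(255, C₁+C₂)
R: 93+193 = 286 → 255
G: 103+143 = 246 → 246
B: 204+47 = 251 → 251
= RGB(255, 246, 251)


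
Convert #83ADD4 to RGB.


83 → 131 (R)
AD → 173 (G)
D4 → 212 (B)
= RGB(131, 173, 212)


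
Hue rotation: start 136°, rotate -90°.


New hue = (H + rotation) mod 360
New hue = (136 -90) mod 360
= 46 mod 360
= 46°


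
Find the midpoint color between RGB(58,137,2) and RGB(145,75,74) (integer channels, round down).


Midpoint: each channel = ⌊(C₁+C₂)/2⌋
R: ⌊(58+145)/2⌋ = 101
G: ⌊(137+75)/2⌋ = 106
B: ⌊(2+74)/2⌋ = 38
= RGB(101, 106, 38)


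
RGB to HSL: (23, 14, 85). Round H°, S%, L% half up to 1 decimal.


Normalize: R'=23/255≈0.0902, G'=14/255≈0.0549, B'=85/255≈0.3333
Max=85/255, Min=14/255, Δ=Max-Min=71/255
L = (Max+Min)/2 = (85+14)/510 = 99/510 = 0.19411… → L = 19.4%
L ≤ 0.5 → S = Δ/(Max+Min) = 71/(85+14) = 71/99 = 0.71717… → S = 71.7%
(the 1/255 factors cancel in S and H, so raw channel differences can be used)
Max is B' → H = 60 × ((R-G)/Δ + 4) = 60 × ((23-14)/71 + 4)
  9/71 + 4 = 0.1267… + 4 = 4.1267…
  H = 60 × 4.1267… = 247.605…° → H = 247.6°
= HSL(247.6°, 71.7%, 19.4%)


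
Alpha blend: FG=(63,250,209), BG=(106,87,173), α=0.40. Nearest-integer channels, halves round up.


C = α×F + (1-α)×B, with 1-α = 0.60
R: 0.40×63 + 0.60×106 = 25.20 + 63.60 = 88.80 → 89
G: 0.40×250 + 0.60×87 = 100.00 + 52.20 = 152.20 → 152
B: 0.40×209 + 0.60×173 = 83.60 + 103.80 = 187.40 → 187
= RGB(89, 152, 187)


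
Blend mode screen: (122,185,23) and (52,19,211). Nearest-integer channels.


Screen: C = 255 - (255-A)×(255-B)/255, rounded to nearest integer
R: 255 - (255-122)×(255-52)/255 = 255 - 26999/255 ≈ 255 - 105.878 = 149.122 → 149
G: 255 - (255-185)×(255-19)/255 = 255 - 16520/255 ≈ 255 - 64.784 = 190.216 → 190
B: 255 - (255-23)×(255-211)/255 = 255 - 10208/255 ≈ 255 - 40.031 = 214.969 → 215
= RGB(149, 190, 215)


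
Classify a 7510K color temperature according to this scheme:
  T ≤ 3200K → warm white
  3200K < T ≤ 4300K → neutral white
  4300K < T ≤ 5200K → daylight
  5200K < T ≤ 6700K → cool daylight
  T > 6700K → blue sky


Temperature: 7510K
7510K > 6700K → blue sky
Classification: blue sky


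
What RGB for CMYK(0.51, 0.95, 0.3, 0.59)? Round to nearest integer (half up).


R = 255 × (1-C) × (1-K) = 255 × 0.49 × 0.41 = 51.2295 → 51
G = 255 × (1-M) × (1-K) = 255 × 0.05 × 0.41 = 5.2275 → 5
B = 255 × (1-Y) × (1-K) = 255 × 0.70 × 0.41 = 73.185 → 73
= RGB(51, 5, 73)


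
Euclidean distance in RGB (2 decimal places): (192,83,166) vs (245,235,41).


d = √[(R₁-R₂)² + (G₁-G₂)² + (B₁-B₂)²]
d = √[(192-245)² + (83-235)² + (166-41)²]
d = √[2809 + 23104 + 15625]
d = √41538
d ≈ 203.81


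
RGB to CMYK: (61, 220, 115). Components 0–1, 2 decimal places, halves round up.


R'=61/255≈0.2392, G'=220/255≈0.8627, B'=115/255≈0.4510
K = 1 - max(R',G',B') = 1 - 220/255 = 35/255 = 0.13725… → 0.14
(1-R'-K)/(1-K) simplifies to (max-R)/max with max = 220:
C = (220-61)/220 = 159/220 = 0.72272… → 0.72
M = (220-220)/220 = 0/220 = 0 → 0.00
Y = (220-115)/220 = 105/220 = 0.47727… → 0.48
= CMYK(0.72, 0.00, 0.48, 0.14)


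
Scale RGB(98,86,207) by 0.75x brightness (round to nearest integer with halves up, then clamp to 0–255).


Multiply each channel by 0.75, round half up, clamp to [0, 255]
R: 98×0.75 = 73.5 → round → 74
G: 86×0.75 = 64.5 → round → 65
B: 207×0.75 = 155.25 → round → 155
= RGB(74, 65, 155)


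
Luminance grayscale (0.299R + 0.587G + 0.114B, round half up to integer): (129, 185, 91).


Gray = 0.299×R + 0.587×G + 0.114×B
Gray = 0.299×129 + 0.587×185 + 0.114×91
Gray = 38.571 + 108.595 + 10.374
Gray = 157.540 → round half up → 158
Gray = 158


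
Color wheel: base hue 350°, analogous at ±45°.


Base hue: 350°
Left analog: (350 - 45) mod 360 = 305°
Right analog: (350 + 45) mod 360 = 35°
Analogous hues = 305° and 35°


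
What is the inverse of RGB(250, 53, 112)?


Invert: (255-R, 255-G, 255-B)
R: 255-250 = 5
G: 255-53 = 202
B: 255-112 = 143
= RGB(5, 202, 143)


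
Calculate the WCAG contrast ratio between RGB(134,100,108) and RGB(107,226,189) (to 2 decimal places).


Linearize each sRGB channel c=v/255: c/12.92 if c ≤ 0.04045 else ((c+0.055)/1.055)^2.4
L = 0.2126×R_lin + 0.7152×G_lin + 0.0722×B_lin
Color 1 (134,100,108):
  R=134: 134/255≈0.5255 > 0.04045 → ((0.5255+0.055)/1.055)^2.4 ≈ 0.23840
  G=100: 100/255≈0.3922 > 0.04045 → ((0.3922+0.055)/1.055)^2.4 ≈ 0.12744
  B=108: 108/255≈0.4235 > 0.04045 → ((0.4235+0.055)/1.055)^2.4 ≈ 0.14996
  L1 = 0.2126×0.23840 + 0.7152×0.12744 + 0.0722×0.14996 ≈ 0.15265
Color 2 (107,226,189):
  R=107: 107/255≈0.4196 > 0.04045 → ((0.4196+0.055)/1.055)^2.4 ≈ 0.14703
  G=226: 226/255≈0.8863 > 0.04045 → ((0.8863+0.055)/1.055)^2.4 ≈ 0.76052
  B=189: 189/255≈0.7412 > 0.04045 → ((0.7412+0.055)/1.055)^2.4 ≈ 0.50888
  L2 = 0.2126×0.14703 + 0.7152×0.76052 + 0.0722×0.50888 ≈ 0.61193
Lighter = 0.61193, Darker = 0.15265
Ratio = (L_lighter + 0.05) / (L_darker + 0.05)
Ratio = (0.61193 + 0.05) / (0.15265 + 0.05) = 0.66193 / 0.20265 ≈ 3.2663
Ratio ≈ 3.27:1


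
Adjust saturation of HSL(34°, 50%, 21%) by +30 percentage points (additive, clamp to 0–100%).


Original S = 50%
Adjustment = +30 percentage points
New S = 50 + (30) = 80
Clamp to [0, 100] → 80
= HSL(34°, 80%, 21%)


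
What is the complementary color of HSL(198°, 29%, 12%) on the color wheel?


Complement = opposite side of color wheel = hue + 180°
H' = (198 + 180) mod 360 = 18°
S and L unchanged.
= HSL(18°, 29%, 12%)


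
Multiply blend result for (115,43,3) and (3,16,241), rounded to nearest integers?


Multiply: C = A×B/255, rounded to nearest integer
R: 115×3/255 = 345/255 ≈ 1.353 → 1
G: 43×16/255 = 688/255 ≈ 2.698 → 3
B: 3×241/255 = 723/255 ≈ 2.835 → 3
= RGB(1, 3, 3)


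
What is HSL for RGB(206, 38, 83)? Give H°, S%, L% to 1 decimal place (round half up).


Normalize: R'=206/255≈0.8078, G'=38/255≈0.1490, B'=83/255≈0.3255
Max=206/255, Min=38/255, Δ=Max-Min=168/255
L = (Max+Min)/2 = (206+38)/510 = 244/510 = 0.47843… → L = 47.8%
L ≤ 0.5 → S = Δ/(Max+Min) = 168/(206+38) = 168/244 = 0.68852… → S = 68.9%
(the 1/255 factors cancel in S and H, so raw channel differences can be used)
Max is R' → H = 60 × (((G-B)/Δ) mod 6) = 60 × (((38-83)/168) mod 6)
  (-45)/168 = -0.2678…; negative, so add 6 → 5.7321…
  H = 60 × 5.7321… = 343.928…° → H = 343.9°
= HSL(343.9°, 68.9%, 47.8%)


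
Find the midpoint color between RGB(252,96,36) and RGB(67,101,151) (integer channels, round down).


Midpoint: each channel = ⌊(C₁+C₂)/2⌋
R: ⌊(252+67)/2⌋ = 159
G: ⌊(96+101)/2⌋ = 98
B: ⌊(36+151)/2⌋ = 93
= RGB(159, 98, 93)


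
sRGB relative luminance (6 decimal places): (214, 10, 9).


Linearize each channel (sRGB transfer function): c = v/255; c_lin = c/12.92 if c ≤ 0.04045, else ((c+0.055)/1.055)^2.4
  R: 214/255 ≈ 0.839216 > 0.04045 → ((0.839216+0.055)/1.055)^2.4 ≈ 0.672443
  G: 10/255 ≈ 0.039216 ≤ 0.04045 → 0.039216/12.92 ≈ 0.003035
  B: 9/255 ≈ 0.035294 ≤ 0.04045 → 0.035294/12.92 ≈ 0.002732
R_lin = 0.672443, G_lin = 0.003035, B_lin = 0.002732
L = 0.2126×R + 0.7152×G + 0.0722×B
L = 0.2126×0.672443 + 0.7152×0.003035 + 0.0722×0.002732
L ≈ 0.145329


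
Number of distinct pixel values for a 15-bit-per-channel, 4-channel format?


Total bits = 15 bits/channel × 4 channels = 60 bits
Distinct pixel values = 2^60
= 1,152,921,504,606,846,976 pixel values


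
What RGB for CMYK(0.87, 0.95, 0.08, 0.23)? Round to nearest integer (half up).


R = 255 × (1-C) × (1-K) = 255 × 0.13 × 0.77 = 25.5255 → 26
G = 255 × (1-M) × (1-K) = 255 × 0.05 × 0.77 = 9.8175 → 10
B = 255 × (1-Y) × (1-K) = 255 × 0.92 × 0.77 = 180.642 → 181
= RGB(26, 10, 181)


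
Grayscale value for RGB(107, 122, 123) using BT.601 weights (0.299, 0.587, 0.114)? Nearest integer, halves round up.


Gray = 0.299×R + 0.587×G + 0.114×B
Gray = 0.299×107 + 0.587×122 + 0.114×123
Gray = 31.993 + 71.614 + 14.022
Gray = 117.629 → round half up → 118
Gray = 118


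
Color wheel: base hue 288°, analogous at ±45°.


Base hue: 288°
Left analog: (288 - 45) mod 360 = 243°
Right analog: (288 + 45) mod 360 = 333°
Analogous hues = 243° and 333°


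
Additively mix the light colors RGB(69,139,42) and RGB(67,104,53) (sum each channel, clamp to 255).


Additive: each channel = min(255, C₁+C₂)
R: 69+67 = 136 → 136
G: 139+104 = 243 → 243
B: 42+53 = 95 → 95
= RGB(136, 243, 95)


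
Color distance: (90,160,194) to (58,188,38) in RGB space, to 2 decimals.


d = √[(R₁-R₂)² + (G₁-G₂)² + (B₁-B₂)²]
d = √[(90-58)² + (160-188)² + (194-38)²]
d = √[1024 + 784 + 24336]
d = √26144
d ≈ 161.69


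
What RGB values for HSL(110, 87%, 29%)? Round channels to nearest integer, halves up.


H=110°, S=0.87, L=0.29
C = (1-|2L-1|)×S = (1-|-0.42|)×0.87 = 0.5046
H' = H/60 = 110/60 ≈ 1.8333; X = C×(1-|H' mod 2 - 1|) = 0.0841
m = L - C/2 = 0.29 - 0.2523 = 0.0377
Sector ⌊H'⌋ = 1 → (R',G',B') = (0.0841, 0.5046, 0.0)
RGB = ((R'+m)×255, (G'+m)×255, (B'+m)×255) = (31.059, 138.2865, 9.6135)
Round half up → RGB(31, 138, 10)


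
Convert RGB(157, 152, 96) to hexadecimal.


R = 157 → 9D (hex)
G = 152 → 98 (hex)
B = 96 → 60 (hex)
Hex = #9D9860


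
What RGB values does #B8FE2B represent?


B8 → 184 (R)
FE → 254 (G)
2B → 43 (B)
= RGB(184, 254, 43)


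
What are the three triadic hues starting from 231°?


Triadic: equally spaced at 120° intervals
H1 = 231°
H2 = (231 + 120) mod 360 = 351°
H3 = (231 + 240) mod 360 = 111°
Triadic = 231°, 351°, 111°


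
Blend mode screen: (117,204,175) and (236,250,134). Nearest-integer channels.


Screen: C = 255 - (255-A)×(255-B)/255, rounded to nearest integer
R: 255 - (255-117)×(255-236)/255 = 255 - 2622/255 ≈ 255 - 10.282 = 244.718 → 245
G: 255 - (255-204)×(255-250)/255 = 255 - 255/255 ≈ 255 - 1.000 = 254.000 → 254
B: 255 - (255-175)×(255-134)/255 = 255 - 9680/255 ≈ 255 - 37.961 = 217.039 → 217
= RGB(245, 254, 217)


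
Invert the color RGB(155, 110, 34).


Invert: (255-R, 255-G, 255-B)
R: 255-155 = 100
G: 255-110 = 145
B: 255-34 = 221
= RGB(100, 145, 221)


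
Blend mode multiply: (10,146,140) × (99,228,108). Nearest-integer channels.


Multiply: C = A×B/255, rounded to nearest integer
R: 10×99/255 = 990/255 ≈ 3.882 → 4
G: 146×228/255 = 33288/255 ≈ 130.541 → 131
B: 140×108/255 = 15120/255 ≈ 59.294 → 59
= RGB(4, 131, 59)


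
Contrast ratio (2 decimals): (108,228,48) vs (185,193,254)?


Linearize each sRGB channel c=v/255: c/12.92 if c ≤ 0.04045 else ((c+0.055)/1.055)^2.4
L = 0.2126×R_lin + 0.7152×G_lin + 0.0722×B_lin
Color 1 (108,228,48):
  R=108: 108/255≈0.4235 > 0.04045 → ((0.4235+0.055)/1.055)^2.4 ≈ 0.14996
  G=228: 228/255≈0.8941 > 0.04045 → ((0.8941+0.055)/1.055)^2.4 ≈ 0.77582
  B=48: 48/255≈0.1882 > 0.04045 → ((0.1882+0.055)/1.055)^2.4 ≈ 0.02956
  L1 = 0.2126×0.14996 + 0.7152×0.77582 + 0.0722×0.02956 ≈ 0.58888
Color 2 (185,193,254):
  R=185: 185/255≈0.7255 > 0.04045 → ((0.7255+0.055)/1.055)^2.4 ≈ 0.48515
  G=193: 193/255≈0.7569 > 0.04045 → ((0.7569+0.055)/1.055)^2.4 ≈ 0.53328
  B=254: 254/255≈0.9961 > 0.04045 → ((0.9961+0.055)/1.055)^2.4 ≈ 0.99110
  L2 = 0.2126×0.48515 + 0.7152×0.53328 + 0.0722×0.99110 ≈ 0.55610
Lighter = 0.58888, Darker = 0.55610
Ratio = (L_lighter + 0.05) / (L_darker + 0.05)
Ratio = (0.58888 + 0.05) / (0.55610 + 0.05) = 0.63888 / 0.60610 ≈ 1.0541
Ratio ≈ 1.05:1


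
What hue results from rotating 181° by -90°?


New hue = (H + rotation) mod 360
New hue = (181 -90) mod 360
= 91 mod 360
= 91°


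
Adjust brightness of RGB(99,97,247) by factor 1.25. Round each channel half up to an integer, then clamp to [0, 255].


Multiply each channel by 1.25, round half up, clamp to [0, 255]
R: 99×1.25 = 123.75 → round → 124
G: 97×1.25 = 121.25 → round → 121
B: 247×1.25 = 308.75 → round → 309 → clamp → 255
= RGB(124, 121, 255)


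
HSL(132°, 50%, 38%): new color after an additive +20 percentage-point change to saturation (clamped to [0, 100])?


Original S = 50%
Adjustment = +20 percentage points
New S = 50 + (20) = 70
Clamp to [0, 100] → 70
= HSL(132°, 70%, 38%)


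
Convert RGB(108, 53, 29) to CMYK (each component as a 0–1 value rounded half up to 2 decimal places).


R'=108/255≈0.4235, G'=53/255≈0.2078, B'=29/255≈0.1137
K = 1 - max(R',G',B') = 1 - 108/255 = 147/255 = 0.57647… → 0.58
(1-R'-K)/(1-K) simplifies to (max-R)/max with max = 108:
C = (108-108)/108 = 0/108 = 0 → 0.00
M = (108-53)/108 = 55/108 = 0.50925… → 0.51
Y = (108-29)/108 = 79/108 = 0.73148… → 0.73
= CMYK(0.00, 0.51, 0.73, 0.58)


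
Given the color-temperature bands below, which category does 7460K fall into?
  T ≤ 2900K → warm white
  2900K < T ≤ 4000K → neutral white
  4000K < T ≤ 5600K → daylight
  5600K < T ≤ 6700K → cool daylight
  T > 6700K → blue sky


Temperature: 7460K
7460K > 6700K → blue sky
Classification: blue sky


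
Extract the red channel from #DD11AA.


Color: #DD11AA
R = DD = 221
G = 11 = 17
B = AA = 170
Red = 221


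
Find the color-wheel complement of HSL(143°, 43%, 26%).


Complement = opposite side of color wheel = hue + 180°
H' = (143 + 180) mod 360 = 323°
S and L unchanged.
= HSL(323°, 43%, 26%)


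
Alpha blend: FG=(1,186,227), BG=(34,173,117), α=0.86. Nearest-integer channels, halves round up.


C = α×F + (1-α)×B, with 1-α = 0.14
R: 0.86×1 + 0.14×34 = 0.86 + 4.76 = 5.62 → 6
G: 0.86×186 + 0.14×173 = 159.96 + 24.22 = 184.18 → 184
B: 0.86×227 + 0.14×117 = 195.22 + 16.38 = 211.60 → 212
= RGB(6, 184, 212)


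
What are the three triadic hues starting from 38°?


Triadic: equally spaced at 120° intervals
H1 = 38°
H2 = (38 + 120) mod 360 = 158°
H3 = (38 + 240) mod 360 = 278°
Triadic = 38°, 158°, 278°


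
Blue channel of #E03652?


Color: #E03652
R = E0 = 224
G = 36 = 54
B = 52 = 82
Blue = 82


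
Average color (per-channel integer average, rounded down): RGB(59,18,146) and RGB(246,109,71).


Midpoint: each channel = ⌊(C₁+C₂)/2⌋
R: ⌊(59+246)/2⌋ = 152
G: ⌊(18+109)/2⌋ = 63
B: ⌊(146+71)/2⌋ = 108
= RGB(152, 63, 108)


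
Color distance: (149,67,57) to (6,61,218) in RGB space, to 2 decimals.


d = √[(R₁-R₂)² + (G₁-G₂)² + (B₁-B₂)²]
d = √[(149-6)² + (67-61)² + (57-218)²]
d = √[20449 + 36 + 25921]
d = √46406
d ≈ 215.42


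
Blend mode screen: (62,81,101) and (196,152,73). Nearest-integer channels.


Screen: C = 255 - (255-A)×(255-B)/255, rounded to nearest integer
R: 255 - (255-62)×(255-196)/255 = 255 - 11387/255 ≈ 255 - 44.655 = 210.345 → 210
G: 255 - (255-81)×(255-152)/255 = 255 - 17922/255 ≈ 255 - 70.282 = 184.718 → 185
B: 255 - (255-101)×(255-73)/255 = 255 - 28028/255 ≈ 255 - 109.914 = 145.086 → 145
= RGB(210, 185, 145)


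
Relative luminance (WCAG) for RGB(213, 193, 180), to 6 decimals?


Linearize each channel (sRGB transfer function): c = v/255; c_lin = c/12.92 if c ≤ 0.04045, else ((c+0.055)/1.055)^2.4
  R: 213/255 ≈ 0.835294 > 0.04045 → ((0.835294+0.055)/1.055)^2.4 ≈ 0.665387
  G: 193/255 ≈ 0.756863 > 0.04045 → ((0.756863+0.055)/1.055)^2.4 ≈ 0.533276
  B: 180/255 ≈ 0.705882 > 0.04045 → ((0.705882+0.055)/1.055)^2.4 ≈ 0.456411
R_lin = 0.665387, G_lin = 0.533276, B_lin = 0.456411
L = 0.2126×R + 0.7152×G + 0.0722×B
L = 0.2126×0.665387 + 0.7152×0.533276 + 0.0722×0.456411
L ≈ 0.555813


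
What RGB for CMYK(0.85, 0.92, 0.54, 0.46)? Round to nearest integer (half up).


R = 255 × (1-C) × (1-K) = 255 × 0.15 × 0.54 = 20.655 → 21
G = 255 × (1-M) × (1-K) = 255 × 0.08 × 0.54 = 11.016 → 11
B = 255 × (1-Y) × (1-K) = 255 × 0.46 × 0.54 = 63.342 → 63
= RGB(21, 11, 63)


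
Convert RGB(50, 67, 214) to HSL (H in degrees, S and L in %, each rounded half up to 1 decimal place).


Normalize: R'=50/255≈0.1961, G'=67/255≈0.2627, B'=214/255≈0.8392
Max=214/255, Min=50/255, Δ=Max-Min=164/255
L = (Max+Min)/2 = (214+50)/510 = 264/510 = 0.51764… → L = 51.8%
L > 0.5 → S = Δ/(2-Max-Min) = 164/(510-214-50) = 164/246 = 0.66666… → S = 66.7%
(the 1/255 factors cancel in S and H, so raw channel differences can be used)
Max is B' → H = 60 × ((R-G)/Δ + 4) = 60 × ((50-67)/164 + 4)
  -17/164 + 4 = -0.1036… + 4 = 3.8963…
  H = 60 × 3.8963… = 233.780…° → H = 233.8°
= HSL(233.8°, 66.7%, 51.8%)


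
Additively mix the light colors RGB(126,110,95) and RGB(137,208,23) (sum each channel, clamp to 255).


Additive: each channel = min(255, C₁+C₂)
R: 126+137 = 263 → 255
G: 110+208 = 318 → 255
B: 95+23 = 118 → 118
= RGB(255, 255, 118)


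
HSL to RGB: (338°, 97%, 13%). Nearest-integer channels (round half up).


H=338°, S=0.97, L=0.13
C = (1-|2L-1|)×S = (1-|-0.74|)×0.97 = 0.2522
H' = H/60 = 338/60 ≈ 5.6333; X = C×(1-|H' mod 2 - 1|) ≈ 0.0925
m = L - C/2 = 0.13 - 0.1261 = 0.0039
Sector ⌊H'⌋ = 5 → (R',G',B') = (0.2522, 0.0, ≈0.0925)
RGB = ((R'+m)×255, (G'+m)×255, (B'+m)×255) = (65.3055, 0.9945, 24.5752)
Round half up → RGB(65, 1, 25)


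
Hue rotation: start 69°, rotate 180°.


New hue = (H + rotation) mod 360
New hue = (69 + 180) mod 360
= 249 mod 360
= 249°


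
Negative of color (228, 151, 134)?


Invert: (255-R, 255-G, 255-B)
R: 255-228 = 27
G: 255-151 = 104
B: 255-134 = 121
= RGB(27, 104, 121)


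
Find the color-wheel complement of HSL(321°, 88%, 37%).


Complement = opposite side of color wheel = hue + 180°
H' = (321 + 180) mod 360 = 141°
S and L unchanged.
= HSL(141°, 88%, 37%)


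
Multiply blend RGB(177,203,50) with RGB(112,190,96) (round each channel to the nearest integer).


Multiply: C = A×B/255, rounded to nearest integer
R: 177×112/255 = 19824/255 ≈ 77.741 → 78
G: 203×190/255 = 38570/255 ≈ 151.255 → 151
B: 50×96/255 = 4800/255 ≈ 18.824 → 19
= RGB(78, 151, 19)


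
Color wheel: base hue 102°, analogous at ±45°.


Base hue: 102°
Left analog: (102 - 45) mod 360 = 57°
Right analog: (102 + 45) mod 360 = 147°
Analogous hues = 57° and 147°


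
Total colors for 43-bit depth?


Colors = 2^bits = 2^43
= 8,796,093,022,208 colors


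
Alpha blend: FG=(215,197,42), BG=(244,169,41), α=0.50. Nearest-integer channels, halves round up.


C = α×F + (1-α)×B, with 1-α = 0.50
R: 0.50×215 + 0.50×244 = 107.50 + 122.00 = 229.50 → 230
G: 0.50×197 + 0.50×169 = 98.50 + 84.50 = 183.00 → 183
B: 0.50×42 + 0.50×41 = 21.00 + 20.50 = 41.50 → 42
= RGB(230, 183, 42)


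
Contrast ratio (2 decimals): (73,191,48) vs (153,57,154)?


Linearize each sRGB channel c=v/255: c/12.92 if c ≤ 0.04045 else ((c+0.055)/1.055)^2.4
L = 0.2126×R_lin + 0.7152×G_lin + 0.0722×B_lin
Color 1 (73,191,48):
  R=73: 73/255≈0.2863 > 0.04045 → ((0.2863+0.055)/1.055)^2.4 ≈ 0.06663
  G=191: 191/255≈0.7490 > 0.04045 → ((0.7490+0.055)/1.055)^2.4 ≈ 0.52100
  B=48: 48/255≈0.1882 > 0.04045 → ((0.1882+0.055)/1.055)^2.4 ≈ 0.02956
  L1 = 0.2126×0.06663 + 0.7152×0.52100 + 0.0722×0.02956 ≈ 0.38891
Color 2 (153,57,154):
  R=153: 153/255≈0.6000 > 0.04045 → ((0.6000+0.055)/1.055)^2.4 ≈ 0.31855
  G=57: 57/255≈0.2235 > 0.04045 → ((0.2235+0.055)/1.055)^2.4 ≈ 0.04092
  B=154: 154/255≈0.6039 > 0.04045 → ((0.6039+0.055)/1.055)^2.4 ≈ 0.32314
  L2 = 0.2126×0.31855 + 0.7152×0.04092 + 0.0722×0.32314 ≈ 0.12032
Lighter = 0.38891, Darker = 0.12032
Ratio = (L_lighter + 0.05) / (L_darker + 0.05)
Ratio = (0.38891 + 0.05) / (0.12032 + 0.05) = 0.43891 / 0.17032 ≈ 2.5771
Ratio ≈ 2.58:1


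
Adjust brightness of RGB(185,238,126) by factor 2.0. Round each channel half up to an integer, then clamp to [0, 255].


Multiply each channel by 2.0, round half up, clamp to [0, 255]
R: 185×2.0 = 370 → clamp → 255
G: 238×2.0 = 476 → clamp → 255
B: 126×2.0 = 252
= RGB(255, 255, 252)


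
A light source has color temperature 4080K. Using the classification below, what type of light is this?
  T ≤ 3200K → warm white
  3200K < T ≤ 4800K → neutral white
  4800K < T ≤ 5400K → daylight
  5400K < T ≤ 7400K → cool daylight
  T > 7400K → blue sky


Temperature: 4080K
3200K < 4080K ≤ 4800K → neutral white
Classification: neutral white


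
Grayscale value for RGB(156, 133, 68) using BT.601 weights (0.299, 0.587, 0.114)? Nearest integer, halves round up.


Gray = 0.299×R + 0.587×G + 0.114×B
Gray = 0.299×156 + 0.587×133 + 0.114×68
Gray = 46.644 + 78.071 + 7.752
Gray = 132.467 → round half up → 132
Gray = 132


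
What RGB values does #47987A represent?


47 → 71 (R)
98 → 152 (G)
7A → 122 (B)
= RGB(71, 152, 122)


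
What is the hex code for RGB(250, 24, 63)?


R = 250 → FA (hex)
G = 24 → 18 (hex)
B = 63 → 3F (hex)
Hex = #FA183F


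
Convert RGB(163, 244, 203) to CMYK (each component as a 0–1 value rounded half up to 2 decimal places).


R'=163/255≈0.6392, G'=244/255≈0.9569, B'=203/255≈0.7961
K = 1 - max(R',G',B') = 1 - 244/255 = 11/255 = 0.04313… → 0.04
(1-R'-K)/(1-K) simplifies to (max-R)/max with max = 244:
C = (244-163)/244 = 81/244 = 0.33196… → 0.33
M = (244-244)/244 = 0/244 = 0 → 0.00
Y = (244-203)/244 = 41/244 = 0.16803… → 0.17
= CMYK(0.33, 0.00, 0.17, 0.04)


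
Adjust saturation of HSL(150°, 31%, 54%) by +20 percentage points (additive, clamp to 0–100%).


Original S = 31%
Adjustment = +20 percentage points
New S = 31 + (20) = 51
Clamp to [0, 100] → 51
= HSL(150°, 51%, 54%)


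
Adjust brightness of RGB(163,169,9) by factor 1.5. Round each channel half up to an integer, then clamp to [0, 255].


Multiply each channel by 1.5, round half up, clamp to [0, 255]
R: 163×1.5 = 244.5 → round → 245
G: 169×1.5 = 253.5 → round → 254
B: 9×1.5 = 13.5 → round → 14
= RGB(245, 254, 14)


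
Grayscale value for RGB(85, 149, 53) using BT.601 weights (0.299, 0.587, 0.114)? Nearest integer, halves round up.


Gray = 0.299×R + 0.587×G + 0.114×B
Gray = 0.299×85 + 0.587×149 + 0.114×53
Gray = 25.415 + 87.463 + 6.042
Gray = 118.920 → round half up → 119
Gray = 119


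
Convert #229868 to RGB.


22 → 34 (R)
98 → 152 (G)
68 → 104 (B)
= RGB(34, 152, 104)


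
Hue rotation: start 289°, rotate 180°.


New hue = (H + rotation) mod 360
New hue = (289 + 180) mod 360
= 469 mod 360
= 109°


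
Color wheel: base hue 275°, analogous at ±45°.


Base hue: 275°
Left analog: (275 - 45) mod 360 = 230°
Right analog: (275 + 45) mod 360 = 320°
Analogous hues = 230° and 320°


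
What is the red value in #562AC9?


Color: #562AC9
R = 56 = 86
G = 2A = 42
B = C9 = 201
Red = 86


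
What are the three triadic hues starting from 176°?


Triadic: equally spaced at 120° intervals
H1 = 176°
H2 = (176 + 120) mod 360 = 296°
H3 = (176 + 240) mod 360 = 56°
Triadic = 176°, 296°, 56°


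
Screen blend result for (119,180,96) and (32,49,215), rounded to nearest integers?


Screen: C = 255 - (255-A)×(255-B)/255, rounded to nearest integer
R: 255 - (255-119)×(255-32)/255 = 255 - 30328/255 ≈ 255 - 118.933 = 136.067 → 136
G: 255 - (255-180)×(255-49)/255 = 255 - 15450/255 ≈ 255 - 60.588 = 194.412 → 194
B: 255 - (255-96)×(255-215)/255 = 255 - 6360/255 ≈ 255 - 24.941 = 230.059 → 230
= RGB(136, 194, 230)


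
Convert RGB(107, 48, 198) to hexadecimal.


R = 107 → 6B (hex)
G = 48 → 30 (hex)
B = 198 → C6 (hex)
Hex = #6B30C6


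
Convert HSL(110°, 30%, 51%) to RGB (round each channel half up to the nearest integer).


H=110°, S=0.30, L=0.51
C = (1-|2L-1|)×S = (1-|0.02|)×0.30 = 0.294
H' = H/60 = 110/60 ≈ 1.8333; X = C×(1-|H' mod 2 - 1|) = 0.049
m = L - C/2 = 0.51 - 0.147 = 0.363
Sector ⌊H'⌋ = 1 → (R',G',B') = (0.049, 0.294, 0.0)
RGB = ((R'+m)×255, (G'+m)×255, (B'+m)×255) = (105.06, 167.535, 92.565)
Round half up → RGB(105, 168, 93)


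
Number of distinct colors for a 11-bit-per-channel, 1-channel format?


Total bits = 11 bits/channel × 1 channels = 11 bits
Distinct colors = 2^11
= 2,048 colors


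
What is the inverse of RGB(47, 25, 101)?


Invert: (255-R, 255-G, 255-B)
R: 255-47 = 208
G: 255-25 = 230
B: 255-101 = 154
= RGB(208, 230, 154)


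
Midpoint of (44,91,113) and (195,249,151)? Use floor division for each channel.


Midpoint: each channel = ⌊(C₁+C₂)/2⌋
R: ⌊(44+195)/2⌋ = 119
G: ⌊(91+249)/2⌋ = 170
B: ⌊(113+151)/2⌋ = 132
= RGB(119, 170, 132)


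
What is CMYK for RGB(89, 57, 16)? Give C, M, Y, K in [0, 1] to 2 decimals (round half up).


R'=89/255≈0.3490, G'=57/255≈0.2235, B'=16/255≈0.0627
K = 1 - max(R',G',B') = 1 - 89/255 = 166/255 = 0.65098… → 0.65
(1-R'-K)/(1-K) simplifies to (max-R)/max with max = 89:
C = (89-89)/89 = 0/89 = 0 → 0.00
M = (89-57)/89 = 32/89 = 0.35955… → 0.36
Y = (89-16)/89 = 73/89 = 0.82022… → 0.82
= CMYK(0.00, 0.36, 0.82, 0.65)


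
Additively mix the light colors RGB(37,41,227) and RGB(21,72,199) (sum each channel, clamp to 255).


Additive: each channel = min(255, C₁+C₂)
R: 37+21 = 58 → 58
G: 41+72 = 113 → 113
B: 227+199 = 426 → 255
= RGB(58, 113, 255)


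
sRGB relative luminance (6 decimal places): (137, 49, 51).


Linearize each channel (sRGB transfer function): c = v/255; c_lin = c/12.92 if c ≤ 0.04045, else ((c+0.055)/1.055)^2.4
  R: 137/255 ≈ 0.537255 > 0.04045 → ((0.537255+0.055)/1.055)^2.4 ≈ 0.250158
  G: 49/255 ≈ 0.192157 > 0.04045 → ((0.192157+0.055)/1.055)^2.4 ≈ 0.030713
  B: 51/255 ≈ 0.200000 > 0.04045 → ((0.200000+0.055)/1.055)^2.4 ≈ 0.033105
R_lin = 0.250158, G_lin = 0.030713, B_lin = 0.033105
L = 0.2126×R + 0.7152×G + 0.0722×B
L = 0.2126×0.250158 + 0.7152×0.030713 + 0.0722×0.033105
L ≈ 0.077540


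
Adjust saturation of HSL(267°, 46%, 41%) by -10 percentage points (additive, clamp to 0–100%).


Original S = 46%
Adjustment = -10 percentage points
New S = 46 + (-10) = 36
Clamp to [0, 100] → 36
= HSL(267°, 36%, 41%)


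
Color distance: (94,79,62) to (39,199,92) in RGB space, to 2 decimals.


d = √[(R₁-R₂)² + (G₁-G₂)² + (B₁-B₂)²]
d = √[(94-39)² + (79-199)² + (62-92)²]
d = √[3025 + 14400 + 900]
d = √18325
d ≈ 135.37


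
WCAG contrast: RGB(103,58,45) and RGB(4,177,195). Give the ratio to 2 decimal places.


Linearize each sRGB channel c=v/255: c/12.92 if c ≤ 0.04045 else ((c+0.055)/1.055)^2.4
L = 0.2126×R_lin + 0.7152×G_lin + 0.0722×B_lin
Color 1 (103,58,45):
  R=103: 103/255≈0.4039 > 0.04045 → ((0.4039+0.055)/1.055)^2.4 ≈ 0.13563
  G=58: 58/255≈0.2275 > 0.04045 → ((0.2275+0.055)/1.055)^2.4 ≈ 0.04231
  B=45: 45/255≈0.1765 > 0.04045 → ((0.1765+0.055)/1.055)^2.4 ≈ 0.02624
  L1 = 0.2126×0.13563 + 0.7152×0.04231 + 0.0722×0.02624 ≈ 0.06099
Color 2 (4,177,195):
  R=4: 4/255≈0.0157 ≤ 0.04045 → 0.0157/12.92 ≈ 0.00121
  G=177: 177/255≈0.6941 > 0.04045 → ((0.6941+0.055)/1.055)^2.4 ≈ 0.43966
  B=195: 195/255≈0.7647 > 0.04045 → ((0.7647+0.055)/1.055)^2.4 ≈ 0.54572
  L2 = 0.2126×0.00121 + 0.7152×0.43966 + 0.0722×0.54572 ≈ 0.35410
Lighter = 0.35410, Darker = 0.06099
Ratio = (L_lighter + 0.05) / (L_darker + 0.05)
Ratio = (0.35410 + 0.05) / (0.06099 + 0.05) = 0.40410 / 0.11099 ≈ 3.6408
Ratio ≈ 3.64:1


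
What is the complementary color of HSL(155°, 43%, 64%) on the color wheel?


Complement = opposite side of color wheel = hue + 180°
H' = (155 + 180) mod 360 = 335°
S and L unchanged.
= HSL(335°, 43%, 64%)


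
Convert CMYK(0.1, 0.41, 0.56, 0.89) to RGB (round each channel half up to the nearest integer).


R = 255 × (1-C) × (1-K) = 255 × 0.90 × 0.11 = 25.245 → 25
G = 255 × (1-M) × (1-K) = 255 × 0.59 × 0.11 = 16.5495 → 17
B = 255 × (1-Y) × (1-K) = 255 × 0.44 × 0.11 = 12.342 → 12
= RGB(25, 17, 12)


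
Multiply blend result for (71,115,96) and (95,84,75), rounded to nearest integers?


Multiply: C = A×B/255, rounded to nearest integer
R: 71×95/255 = 6745/255 ≈ 26.451 → 26
G: 115×84/255 = 9660/255 ≈ 37.882 → 38
B: 96×75/255 = 7200/255 ≈ 28.235 → 28
= RGB(26, 38, 28)


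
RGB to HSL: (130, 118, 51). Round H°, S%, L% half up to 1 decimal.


Normalize: R'=130/255≈0.5098, G'=118/255≈0.4627, B'=51/255≈0.2000
Max=130/255, Min=51/255, Δ=Max-Min=79/255
L = (Max+Min)/2 = (130+51)/510 = 181/510 = 0.35490… → L = 35.5%
L ≤ 0.5 → S = Δ/(Max+Min) = 79/(130+51) = 79/181 = 0.43646… → S = 43.6%
(the 1/255 factors cancel in S and H, so raw channel differences can be used)
Max is R' → H = 60 × (((G-B)/Δ) mod 6) = 60 × (((118-51)/79) mod 6)
  67/79 = 0.8481…
  H = 60 × 0.8481… = 50.886…° → H = 50.9°
= HSL(50.9°, 43.6%, 35.5%)


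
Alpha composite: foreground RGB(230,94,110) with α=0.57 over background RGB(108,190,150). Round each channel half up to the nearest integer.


C = α×F + (1-α)×B, with 1-α = 0.43
R: 0.57×230 + 0.43×108 = 131.10 + 46.44 = 177.54 → 178
G: 0.57×94 + 0.43×190 = 53.58 + 81.70 = 135.28 → 135
B: 0.57×110 + 0.43×150 = 62.70 + 64.50 = 127.20 → 127
= RGB(178, 135, 127)


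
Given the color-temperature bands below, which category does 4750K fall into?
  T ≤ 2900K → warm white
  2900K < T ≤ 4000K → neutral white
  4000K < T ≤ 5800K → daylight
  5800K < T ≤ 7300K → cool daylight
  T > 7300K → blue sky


Temperature: 4750K
4000K < 4750K ≤ 5800K → daylight
Classification: daylight


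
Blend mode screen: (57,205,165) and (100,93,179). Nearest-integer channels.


Screen: C = 255 - (255-A)×(255-B)/255, rounded to nearest integer
R: 255 - (255-57)×(255-100)/255 = 255 - 30690/255 ≈ 255 - 120.353 = 134.647 → 135
G: 255 - (255-205)×(255-93)/255 = 255 - 8100/255 ≈ 255 - 31.765 = 223.235 → 223
B: 255 - (255-165)×(255-179)/255 = 255 - 6840/255 ≈ 255 - 26.824 = 228.176 → 228
= RGB(135, 223, 228)


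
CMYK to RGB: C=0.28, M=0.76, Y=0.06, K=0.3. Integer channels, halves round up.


R = 255 × (1-C) × (1-K) = 255 × 0.72 × 0.70 = 128.52 → 129
G = 255 × (1-M) × (1-K) = 255 × 0.24 × 0.70 = 42.84 → 43
B = 255 × (1-Y) × (1-K) = 255 × 0.94 × 0.70 = 167.79 → 168
= RGB(129, 43, 168)


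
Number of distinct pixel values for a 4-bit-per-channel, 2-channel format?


Total bits = 4 bits/channel × 2 channels = 8 bits
Distinct pixel values = 2^8
= 256 pixel values


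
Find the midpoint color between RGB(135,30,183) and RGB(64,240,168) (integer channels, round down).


Midpoint: each channel = ⌊(C₁+C₂)/2⌋
R: ⌊(135+64)/2⌋ = 99
G: ⌊(30+240)/2⌋ = 135
B: ⌊(183+168)/2⌋ = 175
= RGB(99, 135, 175)


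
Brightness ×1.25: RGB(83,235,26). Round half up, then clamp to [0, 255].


Multiply each channel by 1.25, round half up, clamp to [0, 255]
R: 83×1.25 = 103.75 → round → 104
G: 235×1.25 = 293.75 → round → 294 → clamp → 255
B: 26×1.25 = 32.5 → round → 33
= RGB(104, 255, 33)


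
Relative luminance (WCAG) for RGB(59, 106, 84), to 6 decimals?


Linearize each channel (sRGB transfer function): c = v/255; c_lin = c/12.92 if c ≤ 0.04045, else ((c+0.055)/1.055)^2.4
  R: 59/255 ≈ 0.231373 > 0.04045 → ((0.231373+0.055)/1.055)^2.4 ≈ 0.043735
  G: 106/255 ≈ 0.415686 > 0.04045 → ((0.415686+0.055)/1.055)^2.4 ≈ 0.144128
  B: 84/255 ≈ 0.329412 > 0.04045 → ((0.329412+0.055)/1.055)^2.4 ≈ 0.088656
R_lin = 0.043735, G_lin = 0.144128, B_lin = 0.088656
L = 0.2126×R + 0.7152×G + 0.0722×B
L = 0.2126×0.043735 + 0.7152×0.144128 + 0.0722×0.088656
L ≈ 0.118780


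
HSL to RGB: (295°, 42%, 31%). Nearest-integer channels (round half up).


H=295°, S=0.42, L=0.31
C = (1-|2L-1|)×S = (1-|-0.38|)×0.42 = 0.2604
H' = H/60 = 295/60 ≈ 4.9167; X = C×(1-|H' mod 2 - 1|) = 0.2387
m = L - C/2 = 0.31 - 0.1302 = 0.1798
Sector ⌊H'⌋ = 4 → (R',G',B') = (0.2387, 0.0, 0.2604)
RGB = ((R'+m)×255, (G'+m)×255, (B'+m)×255) = (106.7175, 45.849, 112.251)
Round half up → RGB(107, 46, 112)


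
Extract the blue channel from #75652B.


Color: #75652B
R = 75 = 117
G = 65 = 101
B = 2B = 43
Blue = 43


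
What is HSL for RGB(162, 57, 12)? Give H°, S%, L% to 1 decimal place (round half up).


Normalize: R'=162/255≈0.6353, G'=57/255≈0.2235, B'=12/255≈0.0471
Max=162/255, Min=12/255, Δ=Max-Min=150/255
L = (Max+Min)/2 = (162+12)/510 = 174/510 = 0.34117… → L = 34.1%
L ≤ 0.5 → S = Δ/(Max+Min) = 150/(162+12) = 150/174 = 0.86206… → S = 86.2%
(the 1/255 factors cancel in S and H, so raw channel differences can be used)
Max is R' → H = 60 × (((G-B)/Δ) mod 6) = 60 × (((57-12)/150) mod 6)
  45/150 = 0.3
  H = 60 × 0.3 = 18° → H = 18.0°
= HSL(18.0°, 86.2%, 34.1%)


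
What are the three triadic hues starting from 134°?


Triadic: equally spaced at 120° intervals
H1 = 134°
H2 = (134 + 120) mod 360 = 254°
H3 = (134 + 240) mod 360 = 14°
Triadic = 134°, 254°, 14°


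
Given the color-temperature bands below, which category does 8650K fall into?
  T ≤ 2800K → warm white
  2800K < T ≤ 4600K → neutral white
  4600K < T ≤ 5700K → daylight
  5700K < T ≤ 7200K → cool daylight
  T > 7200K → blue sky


Temperature: 8650K
8650K > 7200K → blue sky
Classification: blue sky


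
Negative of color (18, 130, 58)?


Invert: (255-R, 255-G, 255-B)
R: 255-18 = 237
G: 255-130 = 125
B: 255-58 = 197
= RGB(237, 125, 197)


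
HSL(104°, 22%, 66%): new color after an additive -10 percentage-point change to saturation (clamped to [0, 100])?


Original S = 22%
Adjustment = -10 percentage points
New S = 22 + (-10) = 12
Clamp to [0, 100] → 12
= HSL(104°, 12%, 66%)


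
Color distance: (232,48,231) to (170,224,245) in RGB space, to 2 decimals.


d = √[(R₁-R₂)² + (G₁-G₂)² + (B₁-B₂)²]
d = √[(232-170)² + (48-224)² + (231-245)²]
d = √[3844 + 30976 + 196]
d = √35016
d ≈ 187.13


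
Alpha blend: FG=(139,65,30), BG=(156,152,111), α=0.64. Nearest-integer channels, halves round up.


C = α×F + (1-α)×B, with 1-α = 0.36
R: 0.64×139 + 0.36×156 = 88.96 + 56.16 = 145.12 → 145
G: 0.64×65 + 0.36×152 = 41.60 + 54.72 = 96.32 → 96
B: 0.64×30 + 0.36×111 = 19.20 + 39.96 = 59.16 → 59
= RGB(145, 96, 59)


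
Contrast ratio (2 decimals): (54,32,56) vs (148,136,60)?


Linearize each sRGB channel c=v/255: c/12.92 if c ≤ 0.04045 else ((c+0.055)/1.055)^2.4
L = 0.2126×R_lin + 0.7152×G_lin + 0.0722×B_lin
Color 1 (54,32,56):
  R=54: 54/255≈0.2118 > 0.04045 → ((0.2118+0.055)/1.055)^2.4 ≈ 0.03689
  G=32: 32/255≈0.1255 > 0.04045 → ((0.1255+0.055)/1.055)^2.4 ≈ 0.01444
  B=56: 56/255≈0.2196 > 0.04045 → ((0.2196+0.055)/1.055)^2.4 ≈ 0.03955
  L1 = 0.2126×0.03689 + 0.7152×0.01444 + 0.0722×0.03955 ≈ 0.02103
Color 2 (148,136,60):
  R=148: 148/255≈0.5804 > 0.04045 → ((0.5804+0.055)/1.055)^2.4 ≈ 0.29614
  G=136: 136/255≈0.5333 > 0.04045 → ((0.5333+0.055)/1.055)^2.4 ≈ 0.24620
  B=60: 60/255≈0.2353 > 0.04045 → ((0.2353+0.055)/1.055)^2.4 ≈ 0.04519
  L2 = 0.2126×0.29614 + 0.7152×0.24620 + 0.0722×0.04519 ≈ 0.24230
Lighter = 0.24230, Darker = 0.02103
Ratio = (L_lighter + 0.05) / (L_darker + 0.05)
Ratio = (0.24230 + 0.05) / (0.02103 + 0.05) = 0.29230 / 0.07103 ≈ 4.1153
Ratio ≈ 4.12:1


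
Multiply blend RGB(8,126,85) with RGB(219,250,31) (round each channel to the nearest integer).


Multiply: C = A×B/255, rounded to nearest integer
R: 8×219/255 = 1752/255 ≈ 6.871 → 7
G: 126×250/255 = 31500/255 ≈ 123.529 → 124
B: 85×31/255 = 2635/255 ≈ 10.333 → 10
= RGB(7, 124, 10)


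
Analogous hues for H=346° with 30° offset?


Base hue: 346°
Left analog: (346 - 30) mod 360 = 316°
Right analog: (346 + 30) mod 360 = 16°
Analogous hues = 316° and 16°


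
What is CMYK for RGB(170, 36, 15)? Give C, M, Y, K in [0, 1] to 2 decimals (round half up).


R'=170/255≈0.6667, G'=36/255≈0.1412, B'=15/255≈0.0588
K = 1 - max(R',G',B') = 1 - 170/255 = 85/255 = 0.33333… → 0.33
(1-R'-K)/(1-K) simplifies to (max-R)/max with max = 170:
C = (170-170)/170 = 0/170 = 0 → 0.00
M = (170-36)/170 = 134/170 = 0.78823… → 0.79
Y = (170-15)/170 = 155/170 = 0.91176… → 0.91
= CMYK(0.00, 0.79, 0.91, 0.33)


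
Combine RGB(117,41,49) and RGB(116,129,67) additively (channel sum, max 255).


Additive: each channel = min(255, C₁+C₂)
R: 117+116 = 233 → 233
G: 41+129 = 170 → 170
B: 49+67 = 116 → 116
= RGB(233, 170, 116)


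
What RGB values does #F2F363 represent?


F2 → 242 (R)
F3 → 243 (G)
63 → 99 (B)
= RGB(242, 243, 99)


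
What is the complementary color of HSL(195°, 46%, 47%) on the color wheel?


Complement = opposite side of color wheel = hue + 180°
H' = (195 + 180) mod 360 = 15°
S and L unchanged.
= HSL(15°, 46%, 47%)


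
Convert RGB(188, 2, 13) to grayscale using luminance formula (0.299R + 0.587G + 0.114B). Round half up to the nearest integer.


Gray = 0.299×R + 0.587×G + 0.114×B
Gray = 0.299×188 + 0.587×2 + 0.114×13
Gray = 56.212 + 1.174 + 1.482
Gray = 58.868 → round half up → 59
Gray = 59


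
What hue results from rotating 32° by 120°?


New hue = (H + rotation) mod 360
New hue = (32 + 120) mod 360
= 152 mod 360
= 152°


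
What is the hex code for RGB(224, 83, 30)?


R = 224 → E0 (hex)
G = 83 → 53 (hex)
B = 30 → 1E (hex)
Hex = #E0531E


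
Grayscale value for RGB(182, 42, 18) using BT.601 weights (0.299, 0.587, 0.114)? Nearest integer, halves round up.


Gray = 0.299×R + 0.587×G + 0.114×B
Gray = 0.299×182 + 0.587×42 + 0.114×18
Gray = 54.418 + 24.654 + 2.052
Gray = 81.124 → round half up → 81
Gray = 81


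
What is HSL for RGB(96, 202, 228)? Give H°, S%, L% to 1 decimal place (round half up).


Normalize: R'=96/255≈0.3765, G'=202/255≈0.7922, B'=228/255≈0.8941
Max=228/255, Min=96/255, Δ=Max-Min=132/255
L = (Max+Min)/2 = (228+96)/510 = 324/510 = 0.63529… → L = 63.5%
L > 0.5 → S = Δ/(2-Max-Min) = 132/(510-228-96) = 132/186 = 0.70967… → S = 71.0%
(the 1/255 factors cancel in S and H, so raw channel differences can be used)
Max is B' → H = 60 × ((R-G)/Δ + 4) = 60 × ((96-202)/132 + 4)
  -106/132 + 4 = -0.8030… + 4 = 3.1969…
  H = 60 × 3.1969… = 191.818…° → H = 191.8°
= HSL(191.8°, 71.0%, 63.5%)


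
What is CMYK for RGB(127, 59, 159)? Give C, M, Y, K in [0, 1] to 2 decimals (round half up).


R'=127/255≈0.4980, G'=59/255≈0.2314, B'=159/255≈0.6235
K = 1 - max(R',G',B') = 1 - 159/255 = 96/255 = 0.37647… → 0.38
(1-R'-K)/(1-K) simplifies to (max-R)/max with max = 159:
C = (159-127)/159 = 32/159 = 0.20125… → 0.20
M = (159-59)/159 = 100/159 = 0.62893… → 0.63
Y = (159-159)/159 = 0/159 = 0 → 0.00
= CMYK(0.20, 0.63, 0.00, 0.38)
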